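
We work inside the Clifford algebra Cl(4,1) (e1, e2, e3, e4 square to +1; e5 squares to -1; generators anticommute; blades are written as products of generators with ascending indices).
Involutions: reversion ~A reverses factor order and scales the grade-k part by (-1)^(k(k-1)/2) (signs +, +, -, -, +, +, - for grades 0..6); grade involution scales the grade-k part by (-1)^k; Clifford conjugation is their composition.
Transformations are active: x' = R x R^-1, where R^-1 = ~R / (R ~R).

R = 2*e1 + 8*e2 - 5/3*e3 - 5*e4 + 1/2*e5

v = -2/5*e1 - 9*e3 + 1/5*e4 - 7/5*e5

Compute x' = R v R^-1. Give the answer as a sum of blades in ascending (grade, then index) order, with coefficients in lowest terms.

~R = 2*e1 + 8*e2 - 5/3*e3 - 5*e4 + 1/2*e5, and R ~R = 3439/36, so R^-1 = ~R / (3439/36).
R v = 139/10 + 16/5*e1 e2 - 56/3*e1 e3 - 8/5*e1 e4 - 13/5*e1 e5 - 72*e2 e3 + 8/5*e2 e4 - 56/5*e2 e5 - 136/3*e3 e4 + 41/6*e3 e5 + 69/10*e4 e5
Answer: 16886/17195*e1 + 40032/17195*e2 + 29283/3439*e3 - 28459/17195*e4 + 5315/3439*e5


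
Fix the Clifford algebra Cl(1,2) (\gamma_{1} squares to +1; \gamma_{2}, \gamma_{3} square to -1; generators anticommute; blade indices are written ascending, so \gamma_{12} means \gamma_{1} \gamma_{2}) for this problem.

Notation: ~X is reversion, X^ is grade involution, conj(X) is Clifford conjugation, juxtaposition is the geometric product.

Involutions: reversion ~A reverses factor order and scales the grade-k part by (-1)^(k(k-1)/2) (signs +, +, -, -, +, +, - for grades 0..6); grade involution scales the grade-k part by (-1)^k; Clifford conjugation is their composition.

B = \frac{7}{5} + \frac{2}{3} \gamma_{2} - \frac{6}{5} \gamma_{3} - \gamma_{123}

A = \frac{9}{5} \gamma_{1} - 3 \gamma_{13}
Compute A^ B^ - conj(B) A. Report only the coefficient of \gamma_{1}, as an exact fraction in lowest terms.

first term: \frac{27}{25} \gamma_{1} + 3 \gamma_{2} + \frac{6}{5} \gamma_{12} - \frac{159}{25} \gamma_{13} - \frac{9}{5} \gamma_{23} - 2 \gamma_{123}
second term: -\frac{27}{25} \gamma_{1} - 3 \gamma_{2} + \frac{6}{5} \gamma_{12} - \frac{159}{25} \gamma_{13} - \frac{9}{5} \gamma_{23} - 2 \gamma_{123}
Answer: \frac{54}{25}


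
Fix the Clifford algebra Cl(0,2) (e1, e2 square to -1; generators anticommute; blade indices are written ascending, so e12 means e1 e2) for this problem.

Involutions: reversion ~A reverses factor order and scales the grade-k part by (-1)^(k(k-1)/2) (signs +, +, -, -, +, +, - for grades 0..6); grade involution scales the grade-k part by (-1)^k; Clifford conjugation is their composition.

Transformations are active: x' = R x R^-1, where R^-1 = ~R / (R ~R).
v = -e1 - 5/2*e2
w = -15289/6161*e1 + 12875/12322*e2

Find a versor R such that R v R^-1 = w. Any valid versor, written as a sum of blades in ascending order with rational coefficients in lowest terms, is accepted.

Here q(v) = q(w) = -29/4; the classical choice R = v + w = -21450/6161*e1 - 8965/6161*e2 then realises v -> w under the sandwich.
Answer: -21450/6161*e1 - 8965/6161*e2


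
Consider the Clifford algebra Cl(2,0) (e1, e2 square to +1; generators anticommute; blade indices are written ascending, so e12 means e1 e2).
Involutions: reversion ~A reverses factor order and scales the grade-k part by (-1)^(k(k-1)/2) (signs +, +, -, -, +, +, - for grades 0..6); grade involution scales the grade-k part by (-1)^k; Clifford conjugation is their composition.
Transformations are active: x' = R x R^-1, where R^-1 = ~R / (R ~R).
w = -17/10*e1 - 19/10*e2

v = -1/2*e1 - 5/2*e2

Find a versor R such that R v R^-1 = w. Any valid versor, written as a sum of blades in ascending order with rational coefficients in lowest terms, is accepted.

Construction: equal norms (both 13/2) license R = v + w = -11/5*e1 - 22/5*e2 — nothing changes along that direction, while (v - w)/2 changes sign, so v maps onto w.
Answer: -11/5*e1 - 22/5*e2


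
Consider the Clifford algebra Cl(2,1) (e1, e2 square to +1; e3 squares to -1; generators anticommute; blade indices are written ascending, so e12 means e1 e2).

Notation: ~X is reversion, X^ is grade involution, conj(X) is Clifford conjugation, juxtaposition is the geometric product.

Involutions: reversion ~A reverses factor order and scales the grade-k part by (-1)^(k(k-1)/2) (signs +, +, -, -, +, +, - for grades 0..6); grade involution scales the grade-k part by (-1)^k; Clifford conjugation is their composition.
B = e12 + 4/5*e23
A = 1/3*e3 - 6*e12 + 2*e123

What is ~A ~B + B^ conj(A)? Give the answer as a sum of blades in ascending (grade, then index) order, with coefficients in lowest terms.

first term: 6 + 8/5*e1 - 4/15*e2 - 2*e3 - 24/5*e13 - 1/3*e123
second term: -6 + 8/5*e1 + 4/15*e2 - 2*e3 - 24/5*e13 - 1/3*e123
Answer: 16/5*e1 - 4*e3 - 48/5*e13 - 2/3*e123


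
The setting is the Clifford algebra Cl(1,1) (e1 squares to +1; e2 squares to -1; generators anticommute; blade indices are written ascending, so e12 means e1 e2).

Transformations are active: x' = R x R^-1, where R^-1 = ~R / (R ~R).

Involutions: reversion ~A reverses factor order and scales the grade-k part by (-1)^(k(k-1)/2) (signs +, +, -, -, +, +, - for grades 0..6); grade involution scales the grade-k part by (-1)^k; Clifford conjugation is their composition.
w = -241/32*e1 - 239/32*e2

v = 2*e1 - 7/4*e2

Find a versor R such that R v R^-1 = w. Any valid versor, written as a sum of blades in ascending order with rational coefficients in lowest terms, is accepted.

The midline construction: v and w both square to 15/16, so reflecting in their sum -177/32*e1 - 295/32*e2 exchanges them.
Answer: -177/32*e1 - 295/32*e2


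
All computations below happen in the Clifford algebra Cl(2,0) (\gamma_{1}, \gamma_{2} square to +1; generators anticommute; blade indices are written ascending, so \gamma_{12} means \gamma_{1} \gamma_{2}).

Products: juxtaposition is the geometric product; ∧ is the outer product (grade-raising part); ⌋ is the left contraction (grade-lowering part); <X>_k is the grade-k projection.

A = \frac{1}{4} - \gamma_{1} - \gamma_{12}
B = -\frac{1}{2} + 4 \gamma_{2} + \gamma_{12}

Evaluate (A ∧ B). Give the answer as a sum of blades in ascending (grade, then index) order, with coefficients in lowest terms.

step 1: -\frac{1}{8} + \frac{1}{2} \gamma_{1} + \gamma_{2} - \frac{13}{4} \gamma_{12}
Answer: -\frac{1}{8} + \frac{1}{2} \gamma_{1} + \gamma_{2} - \frac{13}{4} \gamma_{12}


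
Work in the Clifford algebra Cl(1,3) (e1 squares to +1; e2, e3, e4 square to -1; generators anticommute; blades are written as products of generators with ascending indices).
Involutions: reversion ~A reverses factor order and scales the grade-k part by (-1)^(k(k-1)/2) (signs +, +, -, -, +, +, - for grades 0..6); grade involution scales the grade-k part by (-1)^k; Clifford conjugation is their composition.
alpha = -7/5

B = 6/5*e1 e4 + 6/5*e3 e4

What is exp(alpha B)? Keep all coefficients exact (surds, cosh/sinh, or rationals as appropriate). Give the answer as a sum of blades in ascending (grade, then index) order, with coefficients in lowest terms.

B^2 term by term: the squares give (6/5)^2*(e1 e4)^2 + (6/5)^2*(e3 e4)^2 = 36/25*(+1) + 36/25*(-1) = 0 (each basis 2-blade squares to minus the product of its generators' squares); cross terms between blades sharing an index anticommute and cancel. So B^2 = 0.
B^2 = 0, so the series truncates immediately: exp(alpha B) = 1 + alpha B (parabolic case).
Answer: 1 - 42/25*e1 e4 - 42/25*e3 e4


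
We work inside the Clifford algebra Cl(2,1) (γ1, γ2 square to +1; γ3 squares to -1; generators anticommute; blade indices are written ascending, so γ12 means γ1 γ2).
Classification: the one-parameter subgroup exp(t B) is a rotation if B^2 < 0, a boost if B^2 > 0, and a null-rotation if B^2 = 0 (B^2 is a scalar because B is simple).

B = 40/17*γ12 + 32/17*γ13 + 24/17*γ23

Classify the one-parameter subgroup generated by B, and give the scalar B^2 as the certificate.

B^2 term by term: the squares give (40/17)^2*(γ12)^2 + (32/17)^2*(γ13)^2 + (24/17)^2*(γ23)^2 = 1600/289*(-1) + 1024/289*(+1) + 576/289*(+1) = 0 (each basis 2-blade squares to minus the product of its generators' squares); cross terms between blades sharing an index anticommute and cancel. So B^2 = 0.
Answer: null-rotation, certificate B^2 = 0. Because 0 is invariant under every versor sandwich, the classification follows from its sign alone.


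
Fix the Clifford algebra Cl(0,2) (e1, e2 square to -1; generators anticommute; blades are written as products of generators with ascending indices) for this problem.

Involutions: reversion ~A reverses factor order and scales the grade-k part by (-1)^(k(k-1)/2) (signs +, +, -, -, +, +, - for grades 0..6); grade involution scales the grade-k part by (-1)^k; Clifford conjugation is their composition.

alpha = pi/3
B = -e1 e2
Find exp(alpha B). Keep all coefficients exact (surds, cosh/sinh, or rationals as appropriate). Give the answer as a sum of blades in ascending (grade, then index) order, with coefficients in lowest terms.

B^2 = (-1)^2*(e1 e2)^2 = 1*(-1) = -1 (a basis 2-blade squares to minus the product of its generators' squares).
B^2 = -1 — a negative square means the series sums to a rotation: l = 1, alpha*l = pi/3, so exp(alpha B) = cos(pi/3) + (sin(pi/3)/1)*B = 1/2 + (sqrt(3)/2)*B.
Answer: 1/2 - sqrt(3)/2*e1 e2


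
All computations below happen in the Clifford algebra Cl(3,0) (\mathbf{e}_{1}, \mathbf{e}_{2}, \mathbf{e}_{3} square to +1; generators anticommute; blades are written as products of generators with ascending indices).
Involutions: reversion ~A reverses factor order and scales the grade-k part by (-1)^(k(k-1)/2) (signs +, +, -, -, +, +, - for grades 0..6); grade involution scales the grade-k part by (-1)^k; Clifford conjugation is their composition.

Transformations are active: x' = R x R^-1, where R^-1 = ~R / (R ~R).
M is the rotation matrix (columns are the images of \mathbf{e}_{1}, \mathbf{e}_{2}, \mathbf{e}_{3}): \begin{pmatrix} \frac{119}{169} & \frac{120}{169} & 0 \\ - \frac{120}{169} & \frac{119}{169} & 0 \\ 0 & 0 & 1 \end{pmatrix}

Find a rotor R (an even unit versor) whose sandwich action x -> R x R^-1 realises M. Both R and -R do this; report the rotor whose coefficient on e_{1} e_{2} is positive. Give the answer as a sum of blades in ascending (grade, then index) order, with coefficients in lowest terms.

Method: write R = a + b12*e_{1} e_{2} + b13*e_{1} e_{3} + b23*e_{2} e_{3} with a^2 + b12^2 + b13^2 + b23^2 = 1 (so R^-1 = ~R). Expanding the columns R e_j ~R gives tr M = 4a^2 - 1 and, from the antisymmetric part, M21 - M12 = -4a*b12, M13 - M31 = 4a*b13, M32 - M23 = -4a*b23.
Here tr M = \frac{407}{169}, so a^2 = (1 + tr M)/4 = \frac{144}{169} and a = ±\frac{12}{13}. Taking a = \frac{12}{13}: M21 - M12 = -\frac{240}{169}, M13 - M31 = 0, M32 - M23 = 0, giving b12 = \frac{5}{13}, b13 = 0, b23 = 0, i.e. R = \frac{12}{13} + \frac{5}{13} e_{1} e_{2}.
Its e_{1} e_{2} coefficient is already positive.
Answer: \frac{12}{13} + \frac{5}{13} e_{1} e_{2}. Note: both R and -R realise this M (trace \frac{407}{169}); the covering map identifies them, and the e_{1} e_{2}-coefficient sign is the tie-breaker.


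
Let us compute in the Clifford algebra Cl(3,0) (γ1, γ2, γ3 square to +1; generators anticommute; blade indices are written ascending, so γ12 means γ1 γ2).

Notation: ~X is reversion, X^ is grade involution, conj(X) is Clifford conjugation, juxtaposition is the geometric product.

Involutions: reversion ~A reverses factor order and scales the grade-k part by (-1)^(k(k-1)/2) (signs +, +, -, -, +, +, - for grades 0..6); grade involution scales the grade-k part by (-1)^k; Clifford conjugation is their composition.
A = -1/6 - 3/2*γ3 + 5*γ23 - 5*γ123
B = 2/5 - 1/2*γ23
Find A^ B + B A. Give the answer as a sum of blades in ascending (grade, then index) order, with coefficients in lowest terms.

first term: 73/30 + 5/2*γ1 + 3/4*γ2 + 3/5*γ3 + 25/12*γ23 + 2*γ123
second term: 73/30 - 5/2*γ1 + 3/4*γ2 - 3/5*γ3 + 25/12*γ23 - 2*γ123
Answer: 73/15 + 3/2*γ2 + 25/6*γ23


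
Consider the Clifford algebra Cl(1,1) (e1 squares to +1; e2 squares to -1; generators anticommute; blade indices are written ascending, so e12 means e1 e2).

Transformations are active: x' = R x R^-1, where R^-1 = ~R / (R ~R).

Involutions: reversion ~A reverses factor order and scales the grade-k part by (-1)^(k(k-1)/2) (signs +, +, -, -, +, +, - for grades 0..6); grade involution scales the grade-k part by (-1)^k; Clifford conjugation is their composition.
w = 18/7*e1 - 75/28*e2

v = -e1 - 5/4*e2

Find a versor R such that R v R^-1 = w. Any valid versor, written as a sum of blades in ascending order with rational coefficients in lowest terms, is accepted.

Key observation: q(v) = q(w) = -9/16 (sandwiches preserve the norm), so R = v + w = 11/7*e1 - 55/14*e2 works whenever it is invertible — the component of v along it is kept and (v - w)/2 reverses, sending v to w.
Answer: 11/7*e1 - 55/14*e2


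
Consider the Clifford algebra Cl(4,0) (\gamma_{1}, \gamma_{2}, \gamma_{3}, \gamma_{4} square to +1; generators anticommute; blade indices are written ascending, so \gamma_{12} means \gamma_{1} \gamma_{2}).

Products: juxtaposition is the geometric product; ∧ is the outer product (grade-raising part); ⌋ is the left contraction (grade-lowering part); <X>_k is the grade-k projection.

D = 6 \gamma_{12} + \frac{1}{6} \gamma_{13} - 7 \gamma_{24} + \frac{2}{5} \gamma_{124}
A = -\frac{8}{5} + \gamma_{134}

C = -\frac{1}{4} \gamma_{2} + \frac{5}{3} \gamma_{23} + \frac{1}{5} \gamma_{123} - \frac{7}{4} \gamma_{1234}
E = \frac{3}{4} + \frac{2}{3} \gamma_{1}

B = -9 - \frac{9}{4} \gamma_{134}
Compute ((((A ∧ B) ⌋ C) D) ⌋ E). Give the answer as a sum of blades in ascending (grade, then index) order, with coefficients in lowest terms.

step 1: \frac{72}{5} - \frac{27}{5} \gamma_{134}
step 2: -\frac{261}{20} \gamma_{2} + 24 \gamma_{23} + \frac{72}{25} \gamma_{123} - \frac{126}{5} \gamma_{1234}
step 3: \frac{783}{10} \gamma_{1} + \frac{12}{25} \gamma_{2} - \frac{36}{5} \gamma_{3} + \frac{1827}{20} \gamma_{4} + 4 \gamma_{12} + \frac{162}{5} \gamma_{13} + \frac{261}{50} \gamma_{14} - \frac{21}{5} \gamma_{24} + \frac{39756}{125} \gamma_{34} + \frac{87}{40} \gamma_{123} + \frac{264}{25} \gamma_{134}
step 4: \frac{261}{5}
Answer: \frac{261}{5}


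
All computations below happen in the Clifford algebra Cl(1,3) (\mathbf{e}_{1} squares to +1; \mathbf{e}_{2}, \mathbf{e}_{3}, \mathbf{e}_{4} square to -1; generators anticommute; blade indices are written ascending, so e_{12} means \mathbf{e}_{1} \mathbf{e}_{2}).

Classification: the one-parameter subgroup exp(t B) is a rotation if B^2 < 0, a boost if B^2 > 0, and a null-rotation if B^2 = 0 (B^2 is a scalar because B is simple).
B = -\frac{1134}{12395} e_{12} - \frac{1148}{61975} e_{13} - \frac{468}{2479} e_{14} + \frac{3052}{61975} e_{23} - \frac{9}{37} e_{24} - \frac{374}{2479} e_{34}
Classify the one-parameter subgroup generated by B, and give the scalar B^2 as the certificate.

B^2 term by term: the squares give (-\frac{1134}{12395})^2*(e_{12})^2 + (-\frac{1148}{61975})^2*(e_{13})^2 + (-\frac{468}{2479})^2*(e_{14})^2 + (\frac{3052}{61975})^2*(e_{23})^2 + (-\frac{9}{37})^2*(e_{24})^2 + (-\frac{374}{2479})^2*(e_{34})^2 = \frac{1285956}{153636025}*(+1) + \frac{1317904}{3840900625}*(+1) + \frac{219024}{6145441}*(+1) + \frac{9314704}{3840900625}*(-1) + \frac{81}{1369}*(-1) + \frac{139876}{6145441}*(-1) = -\frac{1}{25} (each basis 2-blade squares to minus the product of its generators' squares); cross terms between blades sharing an index anticommute and cancel; the commuting (index-disjoint) pairs give grade-4 terms 2*c*c'*(blade product), which cancel blade by blade — e_{1234}: \frac{848232}{30727205} - \frac{20664}{2293075} - \frac{2856672}{153636025} = 0 — confirming B is simple. So B^2 = -\frac{1}{25}.
Answer: rotation, certificate B^2 = -\frac{1}{25}. Check the certificate: B^2 = -\frac{1}{25}, and that sign is decisive whatever form B takes.


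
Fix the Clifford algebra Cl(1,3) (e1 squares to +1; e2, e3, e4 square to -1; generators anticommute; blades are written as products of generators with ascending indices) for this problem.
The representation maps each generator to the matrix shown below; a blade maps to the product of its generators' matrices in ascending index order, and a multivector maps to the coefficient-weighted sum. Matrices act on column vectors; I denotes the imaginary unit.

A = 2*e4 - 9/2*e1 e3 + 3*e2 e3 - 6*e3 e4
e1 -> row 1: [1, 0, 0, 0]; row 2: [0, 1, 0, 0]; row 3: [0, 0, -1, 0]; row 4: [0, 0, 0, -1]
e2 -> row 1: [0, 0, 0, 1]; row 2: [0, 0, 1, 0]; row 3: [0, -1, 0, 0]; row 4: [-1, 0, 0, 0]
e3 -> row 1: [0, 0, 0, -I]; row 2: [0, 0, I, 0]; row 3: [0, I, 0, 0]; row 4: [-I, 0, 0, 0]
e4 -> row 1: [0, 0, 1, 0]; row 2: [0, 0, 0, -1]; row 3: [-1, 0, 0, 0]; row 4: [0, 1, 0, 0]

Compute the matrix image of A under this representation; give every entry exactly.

Bivector images (products of the table entries): rho(e1 e3) = rho(e1)rho(e3) = row 1: [0, 0, 0, -I]; row 2: [0, 0, I, 0]; row 3: [0, -I, 0, 0]; row 4: [I, 0, 0, 0]; rho(e2 e3) = rho(e2)rho(e3) = row 1: [-I, 0, 0, 0]; row 2: [0, I, 0, 0]; row 3: [0, 0, -I, 0]; row 4: [0, 0, 0, I]; rho(e3 e4) = rho(e3)rho(e4) = row 1: [0, -I, 0, 0]; row 2: [-I, 0, 0, 0]; row 3: [0, 0, 0, -I]; row 4: [0, 0, -I, 0].
M = (2)*rho(e4) + (-9/2)*rho(e1 e3) + (3)*rho(e2 e3) + (-6)*rho(e3 e4), summed entrywise:
Answer: row 1: [-3*I, 6*I, 2, 9*I/2]; row 2: [6*I, 3*I, -9*I/2, -2]; row 3: [-2, 9*I/2, -3*I, 6*I]; row 4: [-9*I/2, 2, 6*I, 3*I]


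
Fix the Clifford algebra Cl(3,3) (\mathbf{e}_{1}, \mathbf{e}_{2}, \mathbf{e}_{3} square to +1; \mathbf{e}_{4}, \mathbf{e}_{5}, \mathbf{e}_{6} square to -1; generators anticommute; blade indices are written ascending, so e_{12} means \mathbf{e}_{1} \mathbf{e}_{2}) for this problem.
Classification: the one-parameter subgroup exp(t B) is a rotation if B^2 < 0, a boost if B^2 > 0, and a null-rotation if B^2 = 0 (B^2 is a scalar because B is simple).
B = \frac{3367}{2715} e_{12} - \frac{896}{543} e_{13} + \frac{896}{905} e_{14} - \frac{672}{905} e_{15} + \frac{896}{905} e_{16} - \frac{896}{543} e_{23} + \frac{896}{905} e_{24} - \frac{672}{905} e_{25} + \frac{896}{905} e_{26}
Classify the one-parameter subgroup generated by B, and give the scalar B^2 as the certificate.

B^2 term by term: the squares give (\frac{3367}{2715})^2*(e_{12})^2 + (-\frac{896}{543})^2*(e_{13})^2 + (\frac{896}{905})^2*(e_{14})^2 + (-\frac{672}{905})^2*(e_{15})^2 + (\frac{896}{905})^2*(e_{16})^2 + (-\frac{896}{543})^2*(e_{23})^2 + (\frac{896}{905})^2*(e_{24})^2 + (-\frac{672}{905})^2*(e_{25})^2 + (\frac{896}{905})^2*(e_{26})^2 = \frac{11336689}{7371225}*(-1) + \frac{802816}{294849}*(-1) + \frac{802816}{819025}*(+1) + \frac{451584}{819025}*(+1) + \frac{802816}{819025}*(+1) + \frac{802816}{294849}*(-1) + \frac{802816}{819025}*(+1) + \frac{451584}{819025}*(+1) + \frac{802816}{819025}*(+1) = -\frac{49}{25} (each basis 2-blade squares to minus the product of its generators' squares); cross terms between blades sharing an index anticommute and cancel; the commuting (index-disjoint) pairs give grade-4 terms 2*c*c'*(blade product), which cancel blade by blade — e_{1234}: \frac{1605632}{491415} - \frac{1605632}{491415} = 0; e_{1235}: -\frac{401408}{163805} + \frac{401408}{163805} = 0; e_{1236}: \frac{1605632}{491415} - \frac{1605632}{491415} = 0; e_{1245}: \frac{1204224}{819025} - \frac{1204224}{819025} = 0; e_{1246}: -\frac{1605632}{819025} + \frac{1605632}{819025} = 0; e_{1256}: \frac{1204224}{819025} - \frac{1204224}{819025} = 0 — confirming B is simple. So B^2 = -\frac{49}{25}.
Answer: rotation, certificate B^2 = -\frac{49}{25}. Why this suffices: the scalar -\frac{49}{25} survives any versor conjugation, so its sign alone determines the class however B is presented.


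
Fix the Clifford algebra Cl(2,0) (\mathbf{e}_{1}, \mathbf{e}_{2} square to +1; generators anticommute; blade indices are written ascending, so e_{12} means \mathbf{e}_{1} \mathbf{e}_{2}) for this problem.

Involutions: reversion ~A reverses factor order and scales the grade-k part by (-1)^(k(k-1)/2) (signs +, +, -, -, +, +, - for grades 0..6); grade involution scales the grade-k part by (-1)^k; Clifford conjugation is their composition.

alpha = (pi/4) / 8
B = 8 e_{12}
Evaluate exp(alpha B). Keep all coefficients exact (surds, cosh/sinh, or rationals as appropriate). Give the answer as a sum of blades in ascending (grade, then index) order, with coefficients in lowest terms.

B^2 = (8)^2*(e_{12})^2 = 64*(-1) = -64 (a basis 2-blade squares to minus the product of its generators' squares).
B^2 = -64 — the negative square puts this in the circular regime; l = 8, alpha*l = \frac{\pi}{4}, so exp(alpha B) = cos(\frac{\pi}{4}) + (sin(\frac{\pi}{4})/8)*B = \frac{\sqrt{2}}{2} + (\frac{\sqrt{2}}{16})*B.
Answer: \frac{\sqrt{2}}{2} + \frac{\sqrt{2}}{2} e_{12}


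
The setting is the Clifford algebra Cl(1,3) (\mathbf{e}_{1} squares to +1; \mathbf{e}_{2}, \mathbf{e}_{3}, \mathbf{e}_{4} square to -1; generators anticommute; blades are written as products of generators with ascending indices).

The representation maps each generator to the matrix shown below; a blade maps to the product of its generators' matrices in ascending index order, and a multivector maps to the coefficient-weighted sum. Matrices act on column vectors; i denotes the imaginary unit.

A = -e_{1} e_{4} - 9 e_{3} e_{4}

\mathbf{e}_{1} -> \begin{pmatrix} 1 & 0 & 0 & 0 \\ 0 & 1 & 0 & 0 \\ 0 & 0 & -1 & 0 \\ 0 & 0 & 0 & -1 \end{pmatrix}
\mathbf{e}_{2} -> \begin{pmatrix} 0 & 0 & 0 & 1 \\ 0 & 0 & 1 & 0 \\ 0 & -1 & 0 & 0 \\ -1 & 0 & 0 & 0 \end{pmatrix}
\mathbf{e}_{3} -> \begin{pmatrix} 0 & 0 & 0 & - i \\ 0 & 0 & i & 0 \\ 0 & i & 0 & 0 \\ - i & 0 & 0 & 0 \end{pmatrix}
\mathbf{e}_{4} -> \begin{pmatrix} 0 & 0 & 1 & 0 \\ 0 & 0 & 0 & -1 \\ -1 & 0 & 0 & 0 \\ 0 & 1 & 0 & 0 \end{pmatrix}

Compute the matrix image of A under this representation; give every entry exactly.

Bivector images (products of the table entries): rho(e_{1} e_{4}) = rho(\mathbf{e}_{1})rho(\mathbf{e}_{4}) = \begin{pmatrix} 0 & 0 & 1 & 0 \\ 0 & 0 & 0 & -1 \\ 1 & 0 & 0 & 0 \\ 0 & -1 & 0 & 0 \end{pmatrix}; rho(e_{3} e_{4}) = rho(\mathbf{e}_{3})rho(\mathbf{e}_{4}) = \begin{pmatrix} 0 & - i & 0 & 0 \\ - i & 0 & 0 & 0 \\ 0 & 0 & 0 & - i \\ 0 & 0 & - i & 0 \end{pmatrix}.
M = (-1)*rho(e_{1} e_{4}) + (-9)*rho(e_{3} e_{4}), summed entrywise:
Answer: \begin{pmatrix} 0 & 9 i & -1 & 0 \\ 9 i & 0 & 0 & 1 \\ -1 & 0 & 0 & 9 i \\ 0 & 1 & 9 i & 0 \end{pmatrix}


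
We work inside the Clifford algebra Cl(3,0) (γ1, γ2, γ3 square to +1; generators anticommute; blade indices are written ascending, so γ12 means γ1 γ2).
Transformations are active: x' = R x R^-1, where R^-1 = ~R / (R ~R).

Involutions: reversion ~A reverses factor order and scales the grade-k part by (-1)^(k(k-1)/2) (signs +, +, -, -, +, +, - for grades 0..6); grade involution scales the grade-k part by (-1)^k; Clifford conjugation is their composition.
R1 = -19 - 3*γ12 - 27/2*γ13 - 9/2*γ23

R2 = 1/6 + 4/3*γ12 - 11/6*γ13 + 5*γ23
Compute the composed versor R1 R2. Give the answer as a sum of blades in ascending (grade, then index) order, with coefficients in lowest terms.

Distribute over the terms of R1 (each basis-blade product reordered to ascending indices, repeated generators contracted through their squares):
(-19) R2 = -19/6 - 76/3*γ12 + 209/6*γ13 - 95*γ23
(-3*γ12) R2 = 4 - 1/2*γ12 - 15*γ13 - 11/2*γ23
(-27/2*γ13) R2 = -99/4 + 135/2*γ12 - 9/4*γ13 - 18*γ23
(-9/2*γ23) R2 = 45/2 + 33/4*γ12 + 6*γ13 - 3/4*γ23
Summing the partial products and collecting blades:
Answer: -17/12 + 599/12*γ12 + 283/12*γ13 - 477/4*γ23


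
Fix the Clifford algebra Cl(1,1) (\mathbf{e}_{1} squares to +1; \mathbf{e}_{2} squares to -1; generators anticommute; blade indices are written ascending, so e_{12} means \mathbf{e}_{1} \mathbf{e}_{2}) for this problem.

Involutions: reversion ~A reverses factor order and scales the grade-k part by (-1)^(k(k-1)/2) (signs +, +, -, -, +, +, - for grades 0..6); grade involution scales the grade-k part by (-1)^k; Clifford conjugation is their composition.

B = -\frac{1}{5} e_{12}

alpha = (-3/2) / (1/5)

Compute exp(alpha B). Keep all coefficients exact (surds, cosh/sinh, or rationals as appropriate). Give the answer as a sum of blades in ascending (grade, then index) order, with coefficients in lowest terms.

B^2 = (-\frac{1}{5})^2*(e_{12})^2 = \frac{1}{25}*(+1) = \frac{1}{25} (a basis 2-blade squares to minus the product of its generators' squares).
B^2 = \frac{1}{25} — the series telescopes hyperbolically here: l = \frac{1}{5}, alpha*l = - \frac{3}{2}, so exp(alpha B) = cosh(- \frac{3}{2}) + (sinh(- \frac{3}{2})/(\frac{1}{5}))*B = \cosh{\left(\frac{3}{2} \right)} + (- 5 \sinh{\left(\frac{3}{2} \right)})*B.
Answer: \cosh{\left(\frac{3}{2} \right)} + \sinh{\left(\frac{3}{2} \right)} e_{12}


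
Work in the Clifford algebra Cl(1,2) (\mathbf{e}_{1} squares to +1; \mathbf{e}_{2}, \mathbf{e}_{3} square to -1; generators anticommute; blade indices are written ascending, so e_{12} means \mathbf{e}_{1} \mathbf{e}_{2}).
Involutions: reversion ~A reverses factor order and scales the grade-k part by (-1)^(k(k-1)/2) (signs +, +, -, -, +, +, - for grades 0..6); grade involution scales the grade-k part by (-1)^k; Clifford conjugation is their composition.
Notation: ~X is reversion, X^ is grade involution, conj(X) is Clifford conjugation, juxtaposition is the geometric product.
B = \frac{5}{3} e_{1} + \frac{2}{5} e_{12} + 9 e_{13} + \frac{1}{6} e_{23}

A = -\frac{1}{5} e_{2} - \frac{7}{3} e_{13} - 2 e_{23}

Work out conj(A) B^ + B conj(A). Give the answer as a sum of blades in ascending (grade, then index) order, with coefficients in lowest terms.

first term: \frac{62}{3} + \frac{2}{25} e_{1} + \frac{347}{90} e_{3} - \frac{311}{18} e_{12} + \frac{4}{5} e_{13} + \frac{14}{15} e_{23} - \frac{77}{15} e_{123}
second term: \frac{62}{3} - \frac{2}{25} e_{1} + \frac{353}{90} e_{3} + \frac{323}{18} e_{12} - \frac{4}{5} e_{13} - \frac{14}{15} e_{23} + \frac{23}{15} e_{123}
Answer: \frac{124}{3} + \frac{70}{9} e_{3} + \frac{2}{3} e_{12} - \frac{18}{5} e_{123}


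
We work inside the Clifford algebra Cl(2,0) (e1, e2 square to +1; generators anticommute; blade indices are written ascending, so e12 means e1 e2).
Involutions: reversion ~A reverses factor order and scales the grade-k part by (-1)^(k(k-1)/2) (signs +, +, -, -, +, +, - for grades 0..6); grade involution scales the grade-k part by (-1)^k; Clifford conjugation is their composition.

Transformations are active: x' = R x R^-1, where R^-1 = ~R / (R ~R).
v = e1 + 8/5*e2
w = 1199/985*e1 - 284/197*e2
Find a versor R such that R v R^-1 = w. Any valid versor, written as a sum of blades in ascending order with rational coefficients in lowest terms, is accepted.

R = v + w = 2184/985*e1 + 156/985*e2 works: the equal norms (89/25) guarantee its sandwich swaps v into w.
Answer: 2184/985*e1 + 156/985*e2


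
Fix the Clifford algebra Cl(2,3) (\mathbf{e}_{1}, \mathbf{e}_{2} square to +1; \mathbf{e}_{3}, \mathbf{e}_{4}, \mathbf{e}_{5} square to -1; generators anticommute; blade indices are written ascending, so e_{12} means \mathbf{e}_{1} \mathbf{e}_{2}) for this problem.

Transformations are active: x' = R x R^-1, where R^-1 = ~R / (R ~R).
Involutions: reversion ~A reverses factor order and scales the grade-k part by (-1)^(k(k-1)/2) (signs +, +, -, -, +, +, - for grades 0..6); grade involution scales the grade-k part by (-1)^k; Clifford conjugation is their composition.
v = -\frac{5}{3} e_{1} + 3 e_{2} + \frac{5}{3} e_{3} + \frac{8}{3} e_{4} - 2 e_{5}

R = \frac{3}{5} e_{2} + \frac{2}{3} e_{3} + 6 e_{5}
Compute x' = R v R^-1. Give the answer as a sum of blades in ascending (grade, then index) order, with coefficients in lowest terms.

~R = \frac{3}{5} e_{2} + \frac{2}{3} e_{3} + 6 e_{5}, and R ~R = -\frac{8119}{225}, so R^-1 = ~R / (-\frac{8119}{225}).
R v = \frac{571}{45} + e_{12} + \frac{10}{9} e_{13} + 10 e_{15} - e_{23} + \frac{8}{5} e_{24} - \frac{96}{5} e_{25} + \frac{16}{9} e_{34} - \frac{34}{3} e_{35} - 16 e_{45}
Answer: \frac{5}{3} e_{1} - \frac{27783}{8119} e_{2} - \frac{52015}{24357} e_{3} - \frac{8}{3} e_{4} - \frac{18022}{8119} e_{5}


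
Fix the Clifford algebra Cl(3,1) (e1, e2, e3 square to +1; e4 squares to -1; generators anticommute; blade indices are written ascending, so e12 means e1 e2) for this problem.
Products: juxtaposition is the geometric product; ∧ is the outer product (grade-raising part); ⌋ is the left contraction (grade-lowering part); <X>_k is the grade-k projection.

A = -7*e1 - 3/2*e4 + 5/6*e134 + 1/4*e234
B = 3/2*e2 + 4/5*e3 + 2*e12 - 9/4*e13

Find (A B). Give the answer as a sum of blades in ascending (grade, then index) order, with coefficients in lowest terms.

step 1: -14*e2 + 63/4*e3 + 15/8*e4 - 21/2*e12 - 28/5*e13 - 2/3*e14 + 41/20*e24 + 63/40*e34 - 57/16*e124 + 23/8*e134 + 5/3*e234 + 5/4*e1234
Answer: -14*e2 + 63/4*e3 + 15/8*e4 - 21/2*e12 - 28/5*e13 - 2/3*e14 + 41/20*e24 + 63/40*e34 - 57/16*e124 + 23/8*e134 + 5/3*e234 + 5/4*e1234


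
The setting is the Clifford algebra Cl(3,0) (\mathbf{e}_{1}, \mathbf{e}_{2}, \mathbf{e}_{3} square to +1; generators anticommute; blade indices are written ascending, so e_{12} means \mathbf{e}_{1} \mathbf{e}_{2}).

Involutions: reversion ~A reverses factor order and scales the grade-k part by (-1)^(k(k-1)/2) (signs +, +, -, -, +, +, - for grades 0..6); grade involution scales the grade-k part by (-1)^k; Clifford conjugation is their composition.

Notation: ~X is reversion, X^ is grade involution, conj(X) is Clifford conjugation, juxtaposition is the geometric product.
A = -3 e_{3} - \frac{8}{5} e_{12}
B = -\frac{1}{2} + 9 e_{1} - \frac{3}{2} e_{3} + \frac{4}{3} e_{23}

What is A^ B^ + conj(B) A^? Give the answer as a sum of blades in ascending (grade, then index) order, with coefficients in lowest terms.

first term: \frac{9}{2} - \frac{92}{5} e_{2} - \frac{3}{2} e_{3} + \frac{4}{5} e_{12} + \frac{373}{15} e_{13} - \frac{12}{5} e_{123}
second term: \frac{9}{2} + \frac{52}{5} e_{2} - \frac{3}{2} e_{3} + \frac{4}{5} e_{12} - \frac{437}{15} e_{13} - \frac{12}{5} e_{123}
Answer: 9 - 8 e_{2} - 3 e_{3} + \frac{8}{5} e_{12} - \frac{64}{15} e_{13} - \frac{24}{5} e_{123}


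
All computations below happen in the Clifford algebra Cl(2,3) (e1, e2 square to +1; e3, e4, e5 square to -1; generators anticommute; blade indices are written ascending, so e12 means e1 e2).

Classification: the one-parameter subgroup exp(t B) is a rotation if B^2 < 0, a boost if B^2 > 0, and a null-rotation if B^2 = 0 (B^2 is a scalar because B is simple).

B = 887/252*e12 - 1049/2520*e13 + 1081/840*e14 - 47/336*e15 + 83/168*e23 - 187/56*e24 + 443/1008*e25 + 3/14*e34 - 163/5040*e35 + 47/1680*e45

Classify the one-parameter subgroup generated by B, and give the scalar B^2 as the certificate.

B^2 term by term: the squares give (887/252)^2*(e12)^2 + (-1049/2520)^2*(e13)^2 + (1081/840)^2*(e14)^2 + (-47/336)^2*(e15)^2 + (83/168)^2*(e23)^2 + (-187/56)^2*(e24)^2 + (443/1008)^2*(e25)^2 + (3/14)^2*(e34)^2 + (-163/5040)^2*(e35)^2 + (47/1680)^2*(e45)^2 = 786769/63504*(-1) + 1100401/6350400*(+1) + 1168561/705600*(+1) + 2209/112896*(+1) + 6889/28224*(+1) + 34969/3136*(+1) + 196249/1016064*(+1) + 9/196*(-1) + 26569/25401600*(-1) + 2209/2822400*(-1) = 1 (each basis 2-blade squares to minus the product of its generators' squares); cross terms between blades sharing an index anticommute and cancel; the commuting (index-disjoint) pairs give grade-4 terms 2*c*c'*(blade product), which cancel blade by blade — e1234: 887/588 - 196163/70560 + 89723/70560 = 0; e1235: -144581/635040 + 464707/1270080 - 3901/28224 = 0; e1245: 41689/211680 - 478883/423360 + 8789/9408 = 0; e1345: -49303/2116800 + 176203/2116800 - 47/784 = 0; e2345: 3901/141120 - 30481/141120 + 443/2352 = 0 — confirming B is simple. So B^2 = 1.
Answer: boost, certificate B^2 = 1. Certificate logic: 1 is a conjugation-invariant scalar, so its sign fixes rotation versus boost versus null-rotation outright.


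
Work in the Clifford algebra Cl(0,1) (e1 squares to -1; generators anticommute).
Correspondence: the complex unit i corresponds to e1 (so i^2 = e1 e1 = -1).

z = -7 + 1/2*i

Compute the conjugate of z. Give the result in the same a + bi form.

In blades: z = -7 + 1/2*e1.
Conjugation here is Clifford conjugation: the scalar is fixed and the grade-1 and grade-2 blades all flip sign, giving -7 - 1/2*e1; translating back:
Answer: -7 - 1/2*i


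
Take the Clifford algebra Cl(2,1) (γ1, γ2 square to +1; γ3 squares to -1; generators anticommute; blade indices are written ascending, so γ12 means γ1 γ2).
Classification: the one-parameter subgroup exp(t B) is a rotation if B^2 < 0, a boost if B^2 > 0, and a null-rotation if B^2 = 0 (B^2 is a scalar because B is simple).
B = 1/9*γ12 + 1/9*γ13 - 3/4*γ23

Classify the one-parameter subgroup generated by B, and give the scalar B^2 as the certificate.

B^2 term by term: the squares give (1/9)^2*(γ12)^2 + (1/9)^2*(γ13)^2 + (-3/4)^2*(γ23)^2 = 1/81*(-1) + 1/81*(+1) + 9/16*(+1) = 9/16 (each basis 2-blade squares to minus the product of its generators' squares); cross terms between blades sharing an index anticommute and cancel. So B^2 = 9/16.
Answer: boost, certificate B^2 = 9/16. Check the certificate: B^2 = 9/16, and that sign is decisive whatever form B takes.


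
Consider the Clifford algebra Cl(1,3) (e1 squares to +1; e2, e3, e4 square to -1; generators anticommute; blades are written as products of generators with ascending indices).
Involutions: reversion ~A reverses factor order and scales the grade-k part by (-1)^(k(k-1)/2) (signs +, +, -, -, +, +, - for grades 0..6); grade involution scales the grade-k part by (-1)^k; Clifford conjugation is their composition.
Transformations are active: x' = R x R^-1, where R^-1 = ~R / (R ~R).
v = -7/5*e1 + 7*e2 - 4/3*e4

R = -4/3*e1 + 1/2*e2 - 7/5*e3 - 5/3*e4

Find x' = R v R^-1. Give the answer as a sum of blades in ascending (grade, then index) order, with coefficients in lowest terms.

~R = -4/3*e1 + 1/2*e2 - 7/5*e3 - 5/3*e4, and R ~R = -321/100, so R^-1 = ~R / (-321/100).
R v = -347/90 - 259/30*e1 e2 - 49/25*e1 e3 - 5/9*e1 e4 + 49/5*e2 e3 + 11*e2 e4 + 28/15*e3 e4
Answer: -78131/43335*e1 - 16753/2889*e2 - 9716/2889*e3 - 23144/8667*e4


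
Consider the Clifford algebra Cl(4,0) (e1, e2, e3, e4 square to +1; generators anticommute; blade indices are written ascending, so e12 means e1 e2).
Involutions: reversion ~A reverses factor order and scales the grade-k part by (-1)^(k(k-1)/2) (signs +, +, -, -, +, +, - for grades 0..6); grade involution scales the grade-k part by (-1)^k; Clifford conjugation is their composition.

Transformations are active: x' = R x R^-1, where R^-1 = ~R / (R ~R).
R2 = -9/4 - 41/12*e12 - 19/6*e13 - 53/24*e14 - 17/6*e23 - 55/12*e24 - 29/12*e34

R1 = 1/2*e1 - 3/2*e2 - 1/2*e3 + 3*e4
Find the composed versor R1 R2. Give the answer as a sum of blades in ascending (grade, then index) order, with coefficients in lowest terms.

Distribute over the terms of R1 (each basis-blade product reordered to ascending indices, repeated generators contracted through their squares):
(1/2*e1) R2 = -9/8*e1 - 41/24*e2 - 19/12*e3 - 53/48*e4 - 17/12*e123 - 55/24*e124 - 29/24*e134
(-3/2*e2) R2 = -41/8*e1 + 27/8*e2 + 17/4*e3 + 55/8*e4 - 19/4*e123 - 53/16*e124 + 29/8*e234
(-1/2*e3) R2 = -19/12*e1 - 17/12*e2 + 9/8*e3 + 29/24*e4 + 41/24*e123 - 53/48*e134 - 55/24*e234
(3*e4) R2 = 53/8*e1 + 55/4*e2 + 29/4*e3 - 27/4*e4 - 41/4*e124 - 19/2*e134 - 17/2*e234
Summing the partial products and collecting blades:
Answer: -29/24*e1 + 14*e2 + 265/24*e3 + 11/48*e4 - 107/24*e123 - 761/48*e124 - 189/16*e134 - 43/6*e234


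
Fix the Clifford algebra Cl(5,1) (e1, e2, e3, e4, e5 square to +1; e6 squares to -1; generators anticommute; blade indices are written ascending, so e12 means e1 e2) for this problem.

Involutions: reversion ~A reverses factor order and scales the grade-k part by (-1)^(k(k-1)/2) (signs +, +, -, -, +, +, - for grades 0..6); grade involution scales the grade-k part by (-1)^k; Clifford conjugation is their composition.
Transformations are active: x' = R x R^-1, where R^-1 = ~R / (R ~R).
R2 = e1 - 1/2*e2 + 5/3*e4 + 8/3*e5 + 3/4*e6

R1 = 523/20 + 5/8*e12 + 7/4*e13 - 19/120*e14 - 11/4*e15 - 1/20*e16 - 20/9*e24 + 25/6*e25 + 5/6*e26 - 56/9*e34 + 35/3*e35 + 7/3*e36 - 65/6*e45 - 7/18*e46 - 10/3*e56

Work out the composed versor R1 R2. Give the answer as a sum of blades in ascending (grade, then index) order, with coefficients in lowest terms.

Distribute over the terms of R2 (each basis-blade product reordered to ascending indices, repeated generators contracted through their squares):
R1 (e1) = 523/20*e1 - 5/8*e2 - 7/4*e3 + 19/120*e4 + 11/4*e5 + 1/20*e6 - 20/9*e124 + 25/6*e125 + 5/6*e126 - 56/9*e134 + 35/3*e135 + 7/3*e136 - 65/6*e145 - 7/18*e146 - 10/3*e156
R1 (-1/2*e2) = -5/16*e1 - 523/40*e2 - 10/9*e4 + 25/12*e5 + 5/12*e6 + 7/8*e123 - 19/240*e124 - 11/8*e125 - 1/40*e126 + 28/9*e234 - 35/6*e235 - 7/6*e236 + 65/12*e245 + 7/36*e246 + 5/3*e256
R1 (5/3*e4) = -19/72*e1 - 100/27*e2 - 280/27*e3 + 523/12*e4 + 325/18*e5 + 35/54*e6 + 25/24*e124 + 35/12*e134 + 55/12*e145 + 1/12*e146 - 125/18*e245 - 25/18*e246 - 175/9*e345 - 35/9*e346 - 50/9*e456
R1 (8/3*e5) = -22/3*e1 + 100/9*e2 + 280/9*e3 - 260/9*e4 + 1046/15*e5 + 80/9*e6 + 5/3*e125 + 14/3*e135 - 19/45*e145 + 2/15*e156 - 160/27*e245 - 20/9*e256 - 448/27*e345 - 56/9*e356 + 28/27*e456
R1 (3/4*e6) = 3/80*e1 - 5/8*e2 - 7/4*e3 + 7/24*e4 + 5/2*e5 + 1569/80*e6 + 15/32*e126 + 21/16*e136 - 19/160*e146 - 33/16*e156 - 5/3*e246 + 25/8*e256 - 14/3*e346 + 35/4*e356 - 65/8*e456
Summing the partial products and collecting blades:
Answer: 329/18*e1 - 7471/1080*e2 + 931/54*e3 + 421/30*e4 + 8561/90*e5 + 63971/2160*e6 + 7/8*e123 - 907/720*e124 + 107/24*e125 + 613/480*e126 - 119/36*e134 + 49/3*e135 + 175/48*e136 - 1201/180*e145 - 611/1440*e146 - 421/80*e156 + 28/9*e234 - 35/6*e235 - 7/6*e236 - 805/108*e245 - 103/36*e246 + 185/72*e256 - 973/27*e345 - 77/9*e346 + 91/36*e356 - 2731/216*e456


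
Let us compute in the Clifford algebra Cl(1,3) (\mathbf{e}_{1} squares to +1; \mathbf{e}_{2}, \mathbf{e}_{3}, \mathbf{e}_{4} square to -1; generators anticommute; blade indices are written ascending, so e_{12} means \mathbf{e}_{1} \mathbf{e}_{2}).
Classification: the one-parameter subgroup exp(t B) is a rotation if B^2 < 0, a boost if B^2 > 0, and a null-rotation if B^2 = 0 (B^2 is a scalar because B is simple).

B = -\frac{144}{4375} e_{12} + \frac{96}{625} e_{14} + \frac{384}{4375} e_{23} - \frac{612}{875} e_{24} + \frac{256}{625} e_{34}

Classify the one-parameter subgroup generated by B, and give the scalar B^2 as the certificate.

B^2 term by term: the squares give (-\frac{144}{4375})^2*(e_{12})^2 + (\frac{96}{625})^2*(e_{14})^2 + (\frac{384}{4375})^2*(e_{23})^2 + (-\frac{612}{875})^2*(e_{24})^2 + (\frac{256}{625})^2*(e_{34})^2 = \frac{20736}{19140625}*(+1) + \frac{9216}{390625}*(+1) + \frac{147456}{19140625}*(-1) + \frac{374544}{765625}*(-1) + \frac{65536}{390625}*(-1) = -\frac{16}{25} (each basis 2-blade squares to minus the product of its generators' squares); cross terms between blades sharing an index anticommute and cancel; the commuting (index-disjoint) pairs give grade-4 terms 2*c*c'*(blade product), which cancel blade by blade — e_{1234}: -\frac{73728}{2734375} + \frac{73728}{2734375} = 0 — confirming B is simple. So B^2 = -\frac{16}{25}.
Answer: rotation, certificate B^2 = -\frac{16}{25}. No conjugation can change B^2 = -\frac{16}{25}; the sign gives the class.


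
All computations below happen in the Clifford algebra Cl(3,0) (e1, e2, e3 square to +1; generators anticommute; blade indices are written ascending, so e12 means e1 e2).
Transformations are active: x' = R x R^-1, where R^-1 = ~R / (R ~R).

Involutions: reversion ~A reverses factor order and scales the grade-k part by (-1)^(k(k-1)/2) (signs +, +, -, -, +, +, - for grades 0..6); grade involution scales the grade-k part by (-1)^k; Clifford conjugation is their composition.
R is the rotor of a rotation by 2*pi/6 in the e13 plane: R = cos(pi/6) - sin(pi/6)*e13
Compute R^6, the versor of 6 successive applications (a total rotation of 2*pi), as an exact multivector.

Rotor phase runs at HALF the rotation angle; powers of one rotor simply add phase, so after 6 steps in e13 the phase is 6*pi/6 = pi and R^6 = cos(pi) - sin(pi)*e13.
cos(pi) = -1 and sin(pi) = 0, so R^6 = -1. The total rotation 2*pi is 1 full turn, so every vector returns to itself, yet the rotor is -1, on the OTHER sheet of the double cover (an odd number of 2*pi turns).
Answer: -1
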